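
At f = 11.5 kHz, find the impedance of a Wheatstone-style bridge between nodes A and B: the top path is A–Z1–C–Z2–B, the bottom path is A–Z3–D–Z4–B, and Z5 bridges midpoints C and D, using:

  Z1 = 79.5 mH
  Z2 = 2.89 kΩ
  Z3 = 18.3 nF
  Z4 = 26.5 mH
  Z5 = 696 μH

Step 1 — Angular frequency: ω = 2π·f = 2π·1.15e+04 = 7.226e+04 rad/s.
Step 2 — Component impedances:
  Z1: Z = jωL = j·7.226e+04·0.0795 = 0 + j5744 Ω
  Z2: Z = R = 2890 Ω
  Z3: Z = 1/(jωC) = -j/(ω·C) = 0 - j756.3 Ω
  Z4: Z = jωL = j·7.226e+04·0.0265 = 0 + j1915 Ω
  Z5: Z = jωL = j·7.226e+04·0.000696 = 0 + j50.29 Ω
Step 3 — Bridge requires nodal analysis (the Z5 bridge couples midpoints C and D, so the two paths cannot be reduced to a simple series/parallel combination). Setting node B to ground and injecting 1 A at node A, the 3-node admittance system at A, C, D solves to V_A = Z_AB = 860.9 + j459.8 Ω = 976∠28.1° Ω.

Z = 860.9 + j459.8 Ω = 976∠28.1° Ω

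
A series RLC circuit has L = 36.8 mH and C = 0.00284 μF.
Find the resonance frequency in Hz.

Step 1 — Resonance condition Im(Z)=0 gives ω₀ = 1/√(LC).
Step 2 — ω₀ = 1/√(0.0368·2.84e-09) = 9.782e+04 rad/s.
Step 3 — f₀ = ω₀/(2π) = 1.557e+04 Hz.

f₀ = 1.557e+04 Hz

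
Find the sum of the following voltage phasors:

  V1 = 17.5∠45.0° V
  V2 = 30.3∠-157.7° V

Step 1 — Convert each phasor to rectangular form:
  V1 = 17.5·(cos(45.0°) + j·sin(45.0°)) = 12.37 + j12.37 V
  V2 = 30.3·(cos(-157.7°) + j·sin(-157.7°)) = -28.03 - j11.5 V
Step 2 — Sum components: V_total = -15.66 + j0.8768 V.
Step 3 — Convert to polar: |V_total| = 15.68 V, ∠V_total = 176.8°.

V_total = 15.68∠176.8° V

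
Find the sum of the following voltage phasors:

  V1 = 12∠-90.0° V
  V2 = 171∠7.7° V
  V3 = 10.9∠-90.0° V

Step 1 — Convert each phasor to rectangular form:
  V1 = 12·(cos(-90.0°) + j·sin(-90.0°)) = 0 - j12 V
  V2 = 171·(cos(7.7°) + j·sin(7.7°)) = 169.5 + j22.91 V
  V3 = 10.9·(cos(-90.0°) + j·sin(-90.0°)) = 0 - j10.9 V
Step 2 — Sum components: V_total = 169.5 + j0.01164 V.
Step 3 — Convert to polar: |V_total| = 169.5 V, ∠V_total = 0.0°.

V_total = 169.5∠0.0° V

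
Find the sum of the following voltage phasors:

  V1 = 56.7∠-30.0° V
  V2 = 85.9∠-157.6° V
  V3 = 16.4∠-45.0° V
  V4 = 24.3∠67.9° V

Step 1 — Convert each phasor to rectangular form:
  V1 = 56.7·(cos(-30.0°) + j·sin(-30.0°)) = 49.1 - j28.35 V
  V2 = 85.9·(cos(-157.6°) + j·sin(-157.6°)) = -79.42 - j32.73 V
  V3 = 16.4·(cos(-45.0°) + j·sin(-45.0°)) = 11.6 - j11.6 V
  V4 = 24.3·(cos(67.9°) + j·sin(67.9°)) = 9.142 + j22.51 V
Step 2 — Sum components: V_total = -9.576 - j50.17 V.
Step 3 — Convert to polar: |V_total| = 51.07 V, ∠V_total = -100.8°.

V_total = 51.07∠-100.8° V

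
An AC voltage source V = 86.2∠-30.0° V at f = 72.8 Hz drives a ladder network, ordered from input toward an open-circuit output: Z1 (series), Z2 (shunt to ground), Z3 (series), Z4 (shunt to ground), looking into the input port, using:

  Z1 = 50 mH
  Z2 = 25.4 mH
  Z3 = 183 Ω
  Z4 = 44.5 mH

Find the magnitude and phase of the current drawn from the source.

Step 1 — Angular frequency: ω = 2π·f = 2π·72.8 = 457.4 rad/s.
Step 2 — Component impedances:
  Z1: Z = jωL = j·457.4·0.05 = 0 + j22.87 Ω
  Z2: Z = jωL = j·457.4·0.0254 = 0 + j11.62 Ω
  Z3: Z = R = 183 Ω
  Z4: Z = jωL = j·457.4·0.0445 = 0 + j20.36 Ω
Step 3 — Ladder network (open output): work backward from the far end, alternating series and parallel combinations. Z_in = 0.7158 + j34.36 Ω = 34.37∠88.8° Ω.
Step 4 — Source phasor: V = 86.2∠-30.0° V = 74.65 - j43.1 V.
Step 5 — Ohm's law: I = V / Z_total = (74.65 - j43.1) / (0.7158 + j34.36) = -1.208 - j2.198 A.
Step 6 — Convert to polar: |I| = 2.508 A, ∠I = -118.8°.

I = 2.508∠-118.8° A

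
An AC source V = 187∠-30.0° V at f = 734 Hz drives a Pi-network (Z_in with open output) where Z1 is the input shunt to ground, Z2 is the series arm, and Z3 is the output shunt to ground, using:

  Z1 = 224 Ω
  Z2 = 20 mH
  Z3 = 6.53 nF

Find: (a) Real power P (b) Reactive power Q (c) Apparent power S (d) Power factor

Step 1 — Angular frequency: ω = 2π·f = 2π·734 = 4612 rad/s.
Step 2 — Component impedances:
  Z1: Z = R = 224 Ω
  Z2: Z = jωL = j·4612·0.02 = 0 + j92.24 Ω
  Z3: Z = 1/(jωC) = -j/(ω·C) = 0 - j3.321e+04 Ω
Step 3 — With open output, the series arm Z2 and the output shunt Z3 appear in series to ground: Z2 + Z3 = 0 - j3.311e+04 Ω.
Step 4 — Parallel with input shunt Z1: Z_in = Z1 || (Z2 + Z3) = 224 - j1.515 Ω = 224∠-0.4° Ω.
Step 5 — Source phasor: V = 187∠-30.0° V = 161.9 - j93.5 V.
Step 6 — Current: I = V / Z = 0.7258 - j0.4125 A = 0.8348∠-29.6° A.
Step 7 — Complex power: S = V·I* = 156.1 - j1.056 VA.
Step 8 — Real power: P = Re(S) = 156.1 W.
Step 9 — Reactive power: Q = Im(S) = -1.056 VAR.
Step 10 — Apparent power: |S| = 156.1 VA.
Step 11 — Power factor: PF = P/|S| = 1 (leading).

(a) P = 156.1 W  (b) Q = -1.056 VAR  (c) S = 156.1 VA  (d) PF = 1 (leading)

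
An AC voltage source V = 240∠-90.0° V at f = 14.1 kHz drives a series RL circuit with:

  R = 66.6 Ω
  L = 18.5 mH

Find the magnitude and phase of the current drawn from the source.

Step 1 — Angular frequency: ω = 2π·f = 2π·1.41e+04 = 8.859e+04 rad/s.
Step 2 — Component impedances:
  R: Z = R = 66.6 Ω
  L: Z = jωL = j·8.859e+04·0.0185 = 0 + j1639 Ω
Step 3 — Series combination: Z_total = R + L = 66.6 + j1639 Ω = 1640∠87.7° Ω.
Step 4 — Source phasor: V = 240∠-90.0° V = 0 - j240 V.
Step 5 — Ohm's law: I = V / Z_total = (0 - j240) / (66.6 + j1639) = -0.1462 - j0.005941 A.
Step 6 — Convert to polar: |I| = 0.1463 A, ∠I = -177.7°.

I = 0.1463∠-177.7° A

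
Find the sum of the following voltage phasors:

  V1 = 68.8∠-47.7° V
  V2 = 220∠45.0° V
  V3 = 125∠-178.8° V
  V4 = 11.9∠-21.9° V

Step 1 — Convert each phasor to rectangular form:
  V1 = 68.8·(cos(-47.7°) + j·sin(-47.7°)) = 46.3 - j50.89 V
  V2 = 220·(cos(45.0°) + j·sin(45.0°)) = 155.6 + j155.6 V
  V3 = 125·(cos(-178.8°) + j·sin(-178.8°)) = -125 - j2.618 V
  V4 = 11.9·(cos(-21.9°) + j·sin(-21.9°)) = 11.04 - j4.439 V
Step 2 — Sum components: V_total = 87.94 + j97.62 V.
Step 3 — Convert to polar: |V_total| = 131.4 V, ∠V_total = 48.0°.

V_total = 131.4∠48.0° V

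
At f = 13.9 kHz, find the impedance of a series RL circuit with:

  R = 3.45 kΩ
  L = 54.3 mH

Step 1 — Angular frequency: ω = 2π·f = 2π·1.39e+04 = 8.734e+04 rad/s.
Step 2 — Component impedances:
  R: Z = R = 3450 Ω
  L: Z = jωL = j·8.734e+04·0.0543 = 0 + j4742 Ω
Step 3 — Series combination: Z_total = R + L = 3450 + j4742 Ω = 5865∠54.0° Ω.

Z = 3450 + j4742 Ω = 5865∠54.0° Ω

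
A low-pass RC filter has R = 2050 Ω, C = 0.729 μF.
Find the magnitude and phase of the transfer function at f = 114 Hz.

Step 1 — Angular frequency: ω = 2π·114 = 716.3 rad/s.
Step 2 — Transfer function: H(jω) = 1/(1 + jωRC).
Step 3 — Denominator: 1 + jωRC = 1 + j·716.3·2050·7.29e-07 = 1 + j1.07.
Step 4 — H = 0.466 - j0.4988.
Step 5 — Magnitude: |H| = 0.6827 (-3.3 dB); phase: φ = -46.9°.

|H| = 0.6827 (-3.3 dB), φ = -46.9°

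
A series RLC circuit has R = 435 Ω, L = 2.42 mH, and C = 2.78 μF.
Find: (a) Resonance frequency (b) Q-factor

Step 1 — Resonance condition Im(Z)=0 gives ω₀ = 1/√(LC).
Step 2 — ω₀ = 1/√(0.00242·2.78e-06) = 1.219e+04 rad/s.
Step 3 — f₀ = ω₀/(2π) = 1940 Hz.
Step 4 — Series Q: Q = ω₀L/R = 1.219e+04·0.00242/435 = 0.06783.

(a) f₀ = 1940 Hz  (b) Q = 0.06783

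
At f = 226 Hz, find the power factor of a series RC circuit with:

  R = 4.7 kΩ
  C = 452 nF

Step 1 — Angular frequency: ω = 2π·f = 2π·226 = 1420 rad/s.
Step 2 — Component impedances:
  R: Z = R = 4700 Ω
  C: Z = 1/(jωC) = -j/(ω·C) = 0 - j1558 Ω
Step 3 — Series combination: Z_total = R + C = 4700 - j1558 Ω = 4952∠-18.3° Ω.
Step 4 — Power factor: PF = cos(φ) = Re(Z)/|Z| = 4700/4951.5 = 0.9492.
Step 5 — Type: Im(Z) = -1558 ⇒ leading (phase φ = -18.3°).

PF = 0.9492 (leading, φ = -18.3°)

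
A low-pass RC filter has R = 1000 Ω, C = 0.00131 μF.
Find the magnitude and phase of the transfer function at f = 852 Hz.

Step 1 — Angular frequency: ω = 2π·852 = 5353 rad/s.
Step 2 — Transfer function: H(jω) = 1/(1 + jωRC).
Step 3 — Denominator: 1 + jωRC = 1 + j·5353·1000·1.31e-09 = 1 + j0.007013.
Step 4 — H = 1 - j0.007012.
Step 5 — Magnitude: |H| = 1 (-0.0 dB); phase: φ = -0.4°.

|H| = 1 (-0.0 dB), φ = -0.4°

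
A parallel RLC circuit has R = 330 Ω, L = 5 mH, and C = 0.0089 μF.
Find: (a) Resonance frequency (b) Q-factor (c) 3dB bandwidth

Step 1 — Resonance: ω₀ = 1/√(LC) = 1/√(0.005·8.9e-09) = 1.499e+05 rad/s.
Step 2 — f₀ = ω₀/(2π) = 2.386e+04 Hz.
Step 3 — Parallel Q: Q = R/(ω₀L) = 330/(1.499e+05·0.005) = 0.4403.
Step 4 — Bandwidth: Δω = ω₀/Q = 3.405e+05 rad/s; BW = Δω/(2π) = 5.419e+04 Hz.

(a) f₀ = 2.386e+04 Hz  (b) Q = 0.4403  (c) BW = 5.419e+04 Hz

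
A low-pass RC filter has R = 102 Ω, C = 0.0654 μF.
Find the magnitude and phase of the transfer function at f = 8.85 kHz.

Step 1 — Angular frequency: ω = 2π·8850 = 5.561e+04 rad/s.
Step 2 — Transfer function: H(jω) = 1/(1 + jωRC).
Step 3 — Denominator: 1 + jωRC = 1 + j·5.561e+04·102·6.54e-08 = 1 + j0.3709.
Step 4 — H = 0.879 - j0.3261.
Step 5 — Magnitude: |H| = 0.9376 (-0.6 dB); phase: φ = -20.4°.

|H| = 0.9376 (-0.6 dB), φ = -20.4°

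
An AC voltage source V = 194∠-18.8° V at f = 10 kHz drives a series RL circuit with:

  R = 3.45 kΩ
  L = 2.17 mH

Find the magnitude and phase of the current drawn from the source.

Step 1 — Angular frequency: ω = 2π·f = 2π·1e+04 = 6.283e+04 rad/s.
Step 2 — Component impedances:
  R: Z = R = 3450 Ω
  L: Z = jωL = j·6.283e+04·0.00217 = 0 + j136.3 Ω
Step 3 — Series combination: Z_total = R + L = 3450 + j136.3 Ω = 3453∠2.3° Ω.
Step 4 — Source phasor: V = 194∠-18.8° V = 183.6 - j62.52 V.
Step 5 — Ohm's law: I = V / Z_total = (183.6 - j62.52) / (3450 + j136.3) = 0.05243 - j0.02019 A.
Step 6 — Convert to polar: |I| = 0.05619 A, ∠I = -21.1°.

I = 0.05619∠-21.1° A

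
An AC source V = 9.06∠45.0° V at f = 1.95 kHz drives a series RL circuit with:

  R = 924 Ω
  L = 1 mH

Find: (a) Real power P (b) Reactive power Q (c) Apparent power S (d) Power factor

Step 1 — Angular frequency: ω = 2π·f = 2π·1950 = 1.225e+04 rad/s.
Step 2 — Component impedances:
  R: Z = R = 924 Ω
  L: Z = jωL = j·1.225e+04·0.001 = 0 + j12.25 Ω
Step 3 — Series combination: Z_total = R + L = 924 + j12.25 Ω = 924.1∠0.8° Ω.
Step 4 — Source phasor: V = 9.06∠45.0° V = 6.406 + j6.406 V.
Step 5 — Current: I = V / Z = 0.007024 + j0.00684 A = 0.009804∠44.2° A.
Step 6 — Complex power: S = V·I* = 0.08882 + j0.001178 VA.
Step 7 — Real power: P = Re(S) = 0.08882 W.
Step 8 — Reactive power: Q = Im(S) = 0.001178 VAR.
Step 9 — Apparent power: |S| = 0.08883 VA.
Step 10 — Power factor: PF = P/|S| = 0.9999 (lagging).

(a) P = 0.08882 W  (b) Q = 0.001178 VAR  (c) S = 0.08883 VA  (d) PF = 0.9999 (lagging)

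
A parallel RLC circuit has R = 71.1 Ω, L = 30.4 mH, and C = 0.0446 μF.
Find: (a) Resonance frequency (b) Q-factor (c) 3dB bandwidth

Step 1 — Resonance: ω₀ = 1/√(LC) = 1/√(0.0304·4.46e-08) = 2.716e+04 rad/s.
Step 2 — f₀ = ω₀/(2π) = 4322 Hz.
Step 3 — Parallel Q: Q = R/(ω₀L) = 71.1/(2.716e+04·0.0304) = 0.08612.
Step 4 — Bandwidth: Δω = ω₀/Q = 3.154e+05 rad/s; BW = Δω/(2π) = 5.019e+04 Hz.

(a) f₀ = 4322 Hz  (b) Q = 0.08612  (c) BW = 5.019e+04 Hz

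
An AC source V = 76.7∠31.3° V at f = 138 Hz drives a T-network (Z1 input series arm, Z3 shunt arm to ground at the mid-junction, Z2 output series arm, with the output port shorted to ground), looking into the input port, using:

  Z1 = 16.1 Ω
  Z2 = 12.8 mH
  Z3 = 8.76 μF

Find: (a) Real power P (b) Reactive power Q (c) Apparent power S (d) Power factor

Step 1 — Angular frequency: ω = 2π·f = 2π·138 = 867.1 rad/s.
Step 2 — Component impedances:
  Z1: Z = R = 16.1 Ω
  Z2: Z = jωL = j·867.1·0.0128 = 0 + j11.1 Ω
  Z3: Z = 1/(jωC) = -j/(ω·C) = 0 - j131.7 Ω
Step 3 — With the output port shorted to ground, the output series arm Z2 runs from the junction to ground; the shunt arm Z3 also runs from the junction to ground. They appear in parallel: Z3 || Z2 = 0 + j12.12 Ω.
Step 4 — Series with input arm Z1: Z_in = Z1 + (Z3 || Z2) = 16.1 + j12.12 Ω = 20.15∠37.0° Ω.
Step 5 — Source phasor: V = 76.7∠31.3° V = 65.54 + j39.85 V.
Step 6 — Current: I = V / Z = 3.787 - j0.3762 A = 3.806∠-5.7° A.
Step 7 — Complex power: S = V·I* = 233.2 + j175.6 VA.
Step 8 — Real power: P = Re(S) = 233.2 W.
Step 9 — Reactive power: Q = Im(S) = 175.6 VAR.
Step 10 — Apparent power: |S| = 291.9 VA.
Step 11 — Power factor: PF = P/|S| = 0.7989 (lagging).

(a) P = 233.2 W  (b) Q = 175.6 VAR  (c) S = 291.9 VA  (d) PF = 0.7989 (lagging)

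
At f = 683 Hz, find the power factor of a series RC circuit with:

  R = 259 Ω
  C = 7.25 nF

Step 1 — Angular frequency: ω = 2π·f = 2π·683 = 4291 rad/s.
Step 2 — Component impedances:
  R: Z = R = 259 Ω
  C: Z = 1/(jωC) = -j/(ω·C) = 0 - j3.214e+04 Ω
Step 3 — Series combination: Z_total = R + C = 259 - j3.214e+04 Ω = 3.214e+04∠-89.5° Ω.
Step 4 — Power factor: PF = cos(φ) = Re(Z)/|Z| = 259/3.214e+04 = 0.008058.
Step 5 — Type: Im(Z) = -3.214e+04 ⇒ leading (phase φ = -89.5°).

PF = 0.008058 (leading, φ = -89.5°)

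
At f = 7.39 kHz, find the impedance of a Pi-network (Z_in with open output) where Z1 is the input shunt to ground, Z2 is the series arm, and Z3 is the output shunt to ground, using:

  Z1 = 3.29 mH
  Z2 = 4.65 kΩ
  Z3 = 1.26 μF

Step 1 — Angular frequency: ω = 2π·f = 2π·7390 = 4.643e+04 rad/s.
Step 2 — Component impedances:
  Z1: Z = jωL = j·4.643e+04·0.00329 = 0 + j152.8 Ω
  Z2: Z = R = 4650 Ω
  Z3: Z = 1/(jωC) = -j/(ω·C) = 0 - j17.09 Ω
Step 3 — With open output, the series arm Z2 and the output shunt Z3 appear in series to ground: Z2 + Z3 = 4650 - j17.09 Ω.
Step 4 — Parallel with input shunt Z1: Z_in = Z1 || (Z2 + Z3) = 5.014 + j152.6 Ω = 152.7∠88.1° Ω.

Z = 5.014 + j152.6 Ω = 152.7∠88.1° Ω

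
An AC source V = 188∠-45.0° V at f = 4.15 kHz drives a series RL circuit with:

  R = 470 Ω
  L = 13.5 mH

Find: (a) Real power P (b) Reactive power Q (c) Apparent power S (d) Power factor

Step 1 — Angular frequency: ω = 2π·f = 2π·4150 = 2.608e+04 rad/s.
Step 2 — Component impedances:
  R: Z = R = 470 Ω
  L: Z = jωL = j·2.608e+04·0.0135 = 0 + j352 Ω
Step 3 — Series combination: Z_total = R + L = 470 + j352 Ω = 587.2∠36.8° Ω.
Step 4 — Source phasor: V = 188∠-45.0° V = 132.9 - j132.9 V.
Step 5 — Current: I = V / Z = 0.04549 - j0.3169 A = 0.3202∠-81.8° A.
Step 6 — Complex power: S = V·I* = 48.18 + j36.08 VA.
Step 7 — Real power: P = Re(S) = 48.18 W.
Step 8 — Reactive power: Q = Im(S) = 36.08 VAR.
Step 9 — Apparent power: |S| = 60.19 VA.
Step 10 — Power factor: PF = P/|S| = 0.8004 (lagging).

(a) P = 48.18 W  (b) Q = 36.08 VAR  (c) S = 60.19 VA  (d) PF = 0.8004 (lagging)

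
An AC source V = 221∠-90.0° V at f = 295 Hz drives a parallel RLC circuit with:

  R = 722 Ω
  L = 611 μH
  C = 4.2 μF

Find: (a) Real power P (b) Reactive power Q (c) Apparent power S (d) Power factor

Step 1 — Angular frequency: ω = 2π·f = 2π·295 = 1854 rad/s.
Step 2 — Component impedances:
  R: Z = R = 722 Ω
  L: Z = jωL = j·1854·0.000611 = 0 + j1.133 Ω
  C: Z = 1/(jωC) = -j/(ω·C) = 0 - j128.5 Ω
Step 3 — Parallel combination: 1/Z_total = 1/R + 1/L + 1/C; Z_total = 0.001808 + j1.143 Ω = 1.143∠89.9° Ω.
Step 4 — Source phasor: V = 221∠-90.0° V = 0 - j221 V.
Step 5 — Current: I = V / Z = -193.4 - j0.3061 A = 193.4∠-179.9° A.
Step 6 — Complex power: S = V·I* = 67.65 + j4.275e+04 VA.
Step 7 — Real power: P = Re(S) = 67.65 W.
Step 8 — Reactive power: Q = Im(S) = 4.275e+04 VAR.
Step 9 — Apparent power: |S| = 4.275e+04 VA.
Step 10 — Power factor: PF = P/|S| = 0.001583 (lagging).

(a) P = 67.65 W  (b) Q = 4.275e+04 VAR  (c) S = 4.275e+04 VA  (d) PF = 0.001583 (lagging)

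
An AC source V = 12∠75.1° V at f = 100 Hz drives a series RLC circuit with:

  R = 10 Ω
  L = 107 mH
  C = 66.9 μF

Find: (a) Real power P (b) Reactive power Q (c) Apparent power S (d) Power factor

Step 1 — Angular frequency: ω = 2π·f = 2π·100 = 628.3 rad/s.
Step 2 — Component impedances:
  R: Z = R = 10 Ω
  L: Z = jωL = j·628.3·0.107 = 0 + j67.23 Ω
  C: Z = 1/(jωC) = -j/(ω·C) = 0 - j23.79 Ω
Step 3 — Series combination: Z_total = R + L + C = 10 + j43.44 Ω = 44.58∠77.0° Ω.
Step 4 — Source phasor: V = 12∠75.1° V = 3.086 + j11.6 V.
Step 5 — Current: I = V / Z = 0.269 - j0.009096 A = 0.2692∠-1.9° A.
Step 6 — Complex power: S = V·I* = 0.7247 + j3.148 VA.
Step 7 — Real power: P = Re(S) = 0.7247 W.
Step 8 — Reactive power: Q = Im(S) = 3.148 VAR.
Step 9 — Apparent power: |S| = 3.23 VA.
Step 10 — Power factor: PF = P/|S| = 0.2243 (lagging).

(a) P = 0.7247 W  (b) Q = 3.148 VAR  (c) S = 3.23 VA  (d) PF = 0.2243 (lagging)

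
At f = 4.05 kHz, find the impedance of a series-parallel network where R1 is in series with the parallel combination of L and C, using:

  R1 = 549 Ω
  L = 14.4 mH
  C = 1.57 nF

Step 1 — Angular frequency: ω = 2π·f = 2π·4050 = 2.545e+04 rad/s.
Step 2 — Component impedances:
  R1: Z = R = 549 Ω
  L: Z = jωL = j·2.545e+04·0.0144 = 0 + j366.4 Ω
  C: Z = 1/(jωC) = -j/(ω·C) = 0 - j2.503e+04 Ω
Step 3 — Parallel branch: L || C = 1/(1/L + 1/C) = 0 + j371.9 Ω.
Step 4 — Series with R1: Z_total = R1 + (L || C) = 549 + j371.9 Ω = 663.1∠34.1° Ω.

Z = 549 + j371.9 Ω = 663.1∠34.1° Ω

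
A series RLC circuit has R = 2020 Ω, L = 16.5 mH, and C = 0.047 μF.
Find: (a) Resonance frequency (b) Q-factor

Step 1 — Resonance condition Im(Z)=0 gives ω₀ = 1/√(LC).
Step 2 — ω₀ = 1/√(0.0165·4.7e-08) = 3.591e+04 rad/s.
Step 3 — f₀ = ω₀/(2π) = 5715 Hz.
Step 4 — Series Q: Q = ω₀L/R = 3.591e+04·0.0165/2020 = 0.2933.

(a) f₀ = 5715 Hz  (b) Q = 0.2933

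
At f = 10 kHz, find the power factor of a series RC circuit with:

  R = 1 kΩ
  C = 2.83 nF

Step 1 — Angular frequency: ω = 2π·f = 2π·1e+04 = 6.283e+04 rad/s.
Step 2 — Component impedances:
  R: Z = R = 1000 Ω
  C: Z = 1/(jωC) = -j/(ω·C) = 0 - j5624 Ω
Step 3 — Series combination: Z_total = R + C = 1000 - j5624 Ω = 5712∠-79.9° Ω.
Step 4 — Power factor: PF = cos(φ) = Re(Z)/|Z| = 1000/5712 = 0.1751.
Step 5 — Type: Im(Z) = -5624 ⇒ leading (phase φ = -79.9°).

PF = 0.1751 (leading, φ = -79.9°)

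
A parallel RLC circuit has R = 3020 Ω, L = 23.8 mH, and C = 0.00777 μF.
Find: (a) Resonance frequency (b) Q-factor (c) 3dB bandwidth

Step 1 — Resonance: ω₀ = 1/√(LC) = 1/√(0.0238·7.77e-09) = 7.354e+04 rad/s.
Step 2 — f₀ = ω₀/(2π) = 1.17e+04 Hz.
Step 3 — Parallel Q: Q = R/(ω₀L) = 3020/(7.354e+04·0.0238) = 1.726.
Step 4 — Bandwidth: Δω = ω₀/Q = 4.262e+04 rad/s; BW = Δω/(2π) = 6783 Hz.

(a) f₀ = 1.17e+04 Hz  (b) Q = 1.726  (c) BW = 6783 Hz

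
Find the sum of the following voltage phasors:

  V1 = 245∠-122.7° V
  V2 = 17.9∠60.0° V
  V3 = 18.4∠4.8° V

Step 1 — Convert each phasor to rectangular form:
  V1 = 245·(cos(-122.7°) + j·sin(-122.7°)) = -132.4 - j206.2 V
  V2 = 17.9·(cos(60.0°) + j·sin(60.0°)) = 8.95 + j15.5 V
  V3 = 18.4·(cos(4.8°) + j·sin(4.8°)) = 18.34 + j1.54 V
Step 2 — Sum components: V_total = -105.1 - j189.1 V.
Step 3 — Convert to polar: |V_total| = 216.4 V, ∠V_total = -119.1°.

V_total = 216.4∠-119.1° V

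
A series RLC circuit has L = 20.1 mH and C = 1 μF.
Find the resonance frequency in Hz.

Step 1 — Resonance condition Im(Z)=0 gives ω₀ = 1/√(LC).
Step 2 — ω₀ = 1/√(0.0201·1e-06) = 7053 rad/s.
Step 3 — f₀ = ω₀/(2π) = 1123 Hz.

f₀ = 1123 Hz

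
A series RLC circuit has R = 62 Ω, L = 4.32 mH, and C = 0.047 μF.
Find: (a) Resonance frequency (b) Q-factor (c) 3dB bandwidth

Step 1 — Resonance: ω₀ = 1/√(LC) = 1/√(0.00432·4.7e-08) = 7.018e+04 rad/s.
Step 2 — f₀ = ω₀/(2π) = 1.117e+04 Hz.
Step 3 — Series Q: Q = ω₀L/R = 7.018e+04·0.00432/62 = 4.89.
Step 4 — Bandwidth: Δω = ω₀/Q = 1.435e+04 rad/s; BW = Δω/(2π) = 2284 Hz.

(a) f₀ = 1.117e+04 Hz  (b) Q = 4.89  (c) BW = 2284 Hz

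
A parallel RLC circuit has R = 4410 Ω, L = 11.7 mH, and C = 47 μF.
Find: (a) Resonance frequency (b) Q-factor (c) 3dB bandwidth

Step 1 — Resonance: ω₀ = 1/√(LC) = 1/√(0.0117·4.7e-05) = 1349 rad/s.
Step 2 — f₀ = ω₀/(2π) = 214.6 Hz.
Step 3 — Parallel Q: Q = R/(ω₀L) = 4410/(1349·0.0117) = 279.5.
Step 4 — Bandwidth: Δω = ω₀/Q = 4.825 rad/s; BW = Δω/(2π) = 0.7679 Hz.

(a) f₀ = 214.6 Hz  (b) Q = 279.5  (c) BW = 0.7679 Hz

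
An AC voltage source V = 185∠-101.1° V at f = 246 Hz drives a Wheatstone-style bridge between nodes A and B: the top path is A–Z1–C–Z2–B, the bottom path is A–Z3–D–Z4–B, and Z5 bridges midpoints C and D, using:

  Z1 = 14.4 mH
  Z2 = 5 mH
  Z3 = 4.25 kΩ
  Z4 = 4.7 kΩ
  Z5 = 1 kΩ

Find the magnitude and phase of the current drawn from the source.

Step 1 — Angular frequency: ω = 2π·f = 2π·246 = 1546 rad/s.
Step 2 — Component impedances:
  Z1: Z = jωL = j·1546·0.0144 = 0 + j22.26 Ω
  Z2: Z = jωL = j·1546·0.005 = 0 + j7.728 Ω
  Z3: Z = R = 4250 Ω
  Z4: Z = R = 4700 Ω
  Z5: Z = R = 1000 Ω
Step 3 — Bridge requires nodal analysis (the Z5 bridge couples midpoints C and D, so the two paths cannot be reduced to a simple series/parallel combination). Setting node B to ground and injecting 1 A at node A, the 3-node admittance system at A, C, D solves to V_A = Z_AB = 0.1204 + j29.99 Ω = 29.99∠89.8° Ω.
Step 4 — Source phasor: V = 185∠-101.1° V = -35.62 - j181.5 V.
Step 5 — Ohm's law: I = V / Z_total = (-35.62 - j181.5) / (0.1204 + j29.99) = -6.059 + j1.163 A.
Step 6 — Convert to polar: |I| = 6.17 A, ∠I = 169.1°.

I = 6.17∠169.1° A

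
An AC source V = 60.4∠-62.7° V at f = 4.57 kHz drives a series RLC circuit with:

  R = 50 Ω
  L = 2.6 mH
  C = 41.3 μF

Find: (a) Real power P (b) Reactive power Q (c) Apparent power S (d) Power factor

Step 1 — Angular frequency: ω = 2π·f = 2π·4570 = 2.871e+04 rad/s.
Step 2 — Component impedances:
  R: Z = R = 50 Ω
  L: Z = jωL = j·2.871e+04·0.0026 = 0 + j74.66 Ω
  C: Z = 1/(jωC) = -j/(ω·C) = 0 - j0.8432 Ω
Step 3 — Series combination: Z_total = R + L + C = 50 + j73.81 Ω = 89.15∠55.9° Ω.
Step 4 — Source phasor: V = 60.4∠-62.7° V = 27.7 - j53.67 V.
Step 5 — Current: I = V / Z = -0.3242 - j0.5949 A = 0.6775∠-118.6° A.
Step 6 — Complex power: S = V·I* = 22.95 + j33.88 VA.
Step 7 — Real power: P = Re(S) = 22.95 W.
Step 8 — Reactive power: Q = Im(S) = 33.88 VAR.
Step 9 — Apparent power: |S| = 40.92 VA.
Step 10 — Power factor: PF = P/|S| = 0.5608 (lagging).

(a) P = 22.95 W  (b) Q = 33.88 VAR  (c) S = 40.92 VA  (d) PF = 0.5608 (lagging)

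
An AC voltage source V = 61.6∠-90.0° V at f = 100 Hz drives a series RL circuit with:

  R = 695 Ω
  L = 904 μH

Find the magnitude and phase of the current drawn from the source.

Step 1 — Angular frequency: ω = 2π·f = 2π·100 = 628.3 rad/s.
Step 2 — Component impedances:
  R: Z = R = 695 Ω
  L: Z = jωL = j·628.3·0.000904 = 0 + j0.568 Ω
Step 3 — Series combination: Z_total = R + L = 695 + j0.568 Ω = 695∠0.0° Ω.
Step 4 — Source phasor: V = 61.6∠-90.0° V = 0 - j61.6 V.
Step 5 — Ohm's law: I = V / Z_total = (0 - j61.6) / (695 + j0.568) = -7.244e-05 - j0.08863 A.
Step 6 — Convert to polar: |I| = 0.08863 A, ∠I = -90.0°.

I = 0.08863∠-90.0° A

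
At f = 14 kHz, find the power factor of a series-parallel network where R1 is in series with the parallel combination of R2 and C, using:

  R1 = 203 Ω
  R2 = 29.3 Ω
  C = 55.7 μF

Step 1 — Angular frequency: ω = 2π·f = 2π·1.4e+04 = 8.796e+04 rad/s.
Step 2 — Component impedances:
  R1: Z = R = 203 Ω
  R2: Z = R = 29.3 Ω
  C: Z = 1/(jωC) = -j/(ω·C) = 0 - j0.2041 Ω
Step 3 — Parallel branch: R2 || C = 1/(1/R2 + 1/C) = 0.001422 - j0.2041 Ω.
Step 4 — Series with R1: Z_total = R1 + (R2 || C) = 203 - j0.2041 Ω = 203∠-0.1° Ω.
Step 5 — Power factor: PF = cos(φ) = Re(Z)/|Z| = 203/203 = 1.
Step 6 — Type: Im(Z) = -0.2041 ⇒ leading (phase φ = -0.1°).

PF = 1 (leading, φ = -0.1°)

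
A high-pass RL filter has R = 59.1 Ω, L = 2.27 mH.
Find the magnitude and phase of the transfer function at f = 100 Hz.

Step 1 — Angular frequency: ω = 2π·100 = 628.3 rad/s.
Step 2 — Transfer function: H(jω) = jωL/(R + jωL).
Step 3 — Numerator jωL = j·1.426; denominator R + jωL = 59.1 + j1.426.
Step 4 — H = 0.0005821 + j0.02412.
Step 5 — Magnitude: |H| = 0.02413 (-32.4 dB); phase: φ = 88.6°.

|H| = 0.02413 (-32.4 dB), φ = 88.6°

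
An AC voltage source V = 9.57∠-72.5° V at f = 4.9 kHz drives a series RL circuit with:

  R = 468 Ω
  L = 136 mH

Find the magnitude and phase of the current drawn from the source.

Step 1 — Angular frequency: ω = 2π·f = 2π·4900 = 3.079e+04 rad/s.
Step 2 — Component impedances:
  R: Z = R = 468 Ω
  L: Z = jωL = j·3.079e+04·0.136 = 0 + j4187 Ω
Step 3 — Series combination: Z_total = R + L = 468 + j4187 Ω = 4213∠83.6° Ω.
Step 4 — Source phasor: V = 9.57∠-72.5° V = 2.878 - j9.127 V.
Step 5 — Ohm's law: I = V / Z_total = (2.878 - j9.127) / (468 + j4187) = -0.002077 - j0.0009194 A.
Step 6 — Convert to polar: |I| = 0.002271 A, ∠I = -156.1°.

I = 0.002271∠-156.1° A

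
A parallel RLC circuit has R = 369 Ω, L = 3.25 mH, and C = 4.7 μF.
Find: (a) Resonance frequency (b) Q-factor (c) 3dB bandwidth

Step 1 — Resonance: ω₀ = 1/√(LC) = 1/√(0.00325·4.7e-06) = 8091 rad/s.
Step 2 — f₀ = ω₀/(2π) = 1288 Hz.
Step 3 — Parallel Q: Q = R/(ω₀L) = 369/(8091·0.00325) = 14.03.
Step 4 — Bandwidth: Δω = ω₀/Q = 576.6 rad/s; BW = Δω/(2π) = 91.77 Hz.

(a) f₀ = 1288 Hz  (b) Q = 14.03  (c) BW = 91.77 Hz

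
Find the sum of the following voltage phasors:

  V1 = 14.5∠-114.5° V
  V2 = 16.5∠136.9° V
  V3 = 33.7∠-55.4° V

Step 1 — Convert each phasor to rectangular form:
  V1 = 14.5·(cos(-114.5°) + j·sin(-114.5°)) = -6.013 - j13.19 V
  V2 = 16.5·(cos(136.9°) + j·sin(136.9°)) = -12.05 + j11.27 V
  V3 = 33.7·(cos(-55.4°) + j·sin(-55.4°)) = 19.14 - j27.74 V
Step 2 — Sum components: V_total = 1.076 - j29.66 V.
Step 3 — Convert to polar: |V_total| = 29.68 V, ∠V_total = -87.9°.

V_total = 29.68∠-87.9° V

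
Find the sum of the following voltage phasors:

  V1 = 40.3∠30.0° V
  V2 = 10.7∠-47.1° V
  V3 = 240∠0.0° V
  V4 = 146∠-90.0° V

Step 1 — Convert each phasor to rectangular form:
  V1 = 40.3·(cos(30.0°) + j·sin(30.0°)) = 34.9 + j20.15 V
  V2 = 10.7·(cos(-47.1°) + j·sin(-47.1°)) = 7.284 - j7.838 V
  V3 = 240·(cos(0.0°) + j·sin(0.0°)) = 240 V
  V4 = 146·(cos(-90.0°) + j·sin(-90.0°)) = 0 - j146 V
Step 2 — Sum components: V_total = 282.2 - j133.7 V.
Step 3 — Convert to polar: |V_total| = 312.3 V, ∠V_total = -25.3°.

V_total = 312.3∠-25.3° V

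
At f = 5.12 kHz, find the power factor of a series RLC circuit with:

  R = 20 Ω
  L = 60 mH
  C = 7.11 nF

Step 1 — Angular frequency: ω = 2π·f = 2π·5120 = 3.217e+04 rad/s.
Step 2 — Component impedances:
  R: Z = R = 20 Ω
  L: Z = jωL = j·3.217e+04·0.06 = 0 + j1930 Ω
  C: Z = 1/(jωC) = -j/(ω·C) = 0 - j4372 Ω
Step 3 — Series combination: Z_total = R + L + C = 20 - j2442 Ω = 2442∠-89.5° Ω.
Step 4 — Power factor: PF = cos(φ) = Re(Z)/|Z| = 20/2442 = 0.00819.
Step 5 — Type: Im(Z) = -2442 ⇒ leading (phase φ = -89.5°).

PF = 0.00819 (leading, φ = -89.5°)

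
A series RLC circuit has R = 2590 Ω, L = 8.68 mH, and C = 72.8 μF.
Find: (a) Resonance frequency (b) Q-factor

Step 1 — Resonance condition Im(Z)=0 gives ω₀ = 1/√(LC).
Step 2 — ω₀ = 1/√(0.00868·7.28e-05) = 1258 rad/s.
Step 3 — f₀ = ω₀/(2π) = 200.2 Hz.
Step 4 — Series Q: Q = ω₀L/R = 1258·0.00868/2590 = 0.004216.

(a) f₀ = 200.2 Hz  (b) Q = 0.004216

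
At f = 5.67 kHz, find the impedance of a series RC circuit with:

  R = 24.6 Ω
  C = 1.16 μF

Step 1 — Angular frequency: ω = 2π·f = 2π·5670 = 3.563e+04 rad/s.
Step 2 — Component impedances:
  R: Z = R = 24.6 Ω
  C: Z = 1/(jωC) = -j/(ω·C) = 0 - j24.2 Ω
Step 3 — Series combination: Z_total = R + C = 24.6 - j24.2 Ω = 34.51∠-44.5° Ω.

Z = 24.6 - j24.2 Ω = 34.51∠-44.5° Ω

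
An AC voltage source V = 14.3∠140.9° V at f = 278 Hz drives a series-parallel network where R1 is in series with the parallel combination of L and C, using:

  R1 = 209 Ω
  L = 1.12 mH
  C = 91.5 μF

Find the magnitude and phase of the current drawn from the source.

Step 1 — Angular frequency: ω = 2π·f = 2π·278 = 1747 rad/s.
Step 2 — Component impedances:
  R1: Z = R = 209 Ω
  L: Z = jωL = j·1747·0.00112 = 0 + j1.956 Ω
  C: Z = 1/(jωC) = -j/(ω·C) = 0 - j6.257 Ω
Step 3 — Parallel branch: L || C = 1/(1/L + 1/C) = 0 + j2.846 Ω.
Step 4 — Series with R1: Z_total = R1 + (L || C) = 209 + j2.846 Ω = 209∠0.8° Ω.
Step 5 — Source phasor: V = 14.3∠140.9° V = -11.1 + j9.019 V.
Step 6 — Ohm's law: I = V / Z_total = (-11.1 + j9.019) / (209 + j2.846) = -0.0525 + j0.04387 A.
Step 7 — Convert to polar: |I| = 0.06841 A, ∠I = 140.1°.

I = 0.06841∠140.1° A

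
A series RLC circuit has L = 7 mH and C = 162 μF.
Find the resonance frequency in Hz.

Step 1 — Resonance condition Im(Z)=0 gives ω₀ = 1/√(LC).
Step 2 — ω₀ = 1/√(0.007·0.000162) = 939.1 rad/s.
Step 3 — f₀ = ω₀/(2π) = 149.5 Hz.

f₀ = 149.5 Hz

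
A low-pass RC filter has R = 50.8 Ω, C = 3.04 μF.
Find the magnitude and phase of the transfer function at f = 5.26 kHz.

Step 1 — Angular frequency: ω = 2π·5260 = 3.305e+04 rad/s.
Step 2 — Transfer function: H(jω) = 1/(1 + jωRC).
Step 3 — Denominator: 1 + jωRC = 1 + j·3.305e+04·50.8·3.04e-06 = 1 + j5.104.
Step 4 — H = 0.03697 - j0.1887.
Step 5 — Magnitude: |H| = 0.1923 (-14.3 dB); phase: φ = -78.9°.

|H| = 0.1923 (-14.3 dB), φ = -78.9°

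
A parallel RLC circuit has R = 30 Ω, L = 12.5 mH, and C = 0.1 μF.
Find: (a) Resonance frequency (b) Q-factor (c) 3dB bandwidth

Step 1 — Resonance: ω₀ = 1/√(LC) = 1/√(0.0125·1e-07) = 2.828e+04 rad/s.
Step 2 — f₀ = ω₀/(2π) = 4502 Hz.
Step 3 — Parallel Q: Q = R/(ω₀L) = 30/(2.828e+04·0.0125) = 0.08485.
Step 4 — Bandwidth: Δω = ω₀/Q = 3.333e+05 rad/s; BW = Δω/(2π) = 5.305e+04 Hz.

(a) f₀ = 4502 Hz  (b) Q = 0.08485  (c) BW = 5.305e+04 Hz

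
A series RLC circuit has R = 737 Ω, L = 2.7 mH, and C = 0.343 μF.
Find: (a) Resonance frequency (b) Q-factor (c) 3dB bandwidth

Step 1 — Resonance: ω₀ = 1/√(LC) = 1/√(0.0027·3.43e-07) = 3.286e+04 rad/s.
Step 2 — f₀ = ω₀/(2π) = 5230 Hz.
Step 3 — Series Q: Q = ω₀L/R = 3.286e+04·0.0027/737 = 0.1204.
Step 4 — Bandwidth: Δω = ω₀/Q = 2.73e+05 rad/s; BW = Δω/(2π) = 4.344e+04 Hz.

(a) f₀ = 5230 Hz  (b) Q = 0.1204  (c) BW = 4.344e+04 Hz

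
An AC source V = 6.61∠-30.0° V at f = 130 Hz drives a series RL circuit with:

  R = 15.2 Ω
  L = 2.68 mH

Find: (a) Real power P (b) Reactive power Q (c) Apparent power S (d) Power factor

Step 1 — Angular frequency: ω = 2π·f = 2π·130 = 816.8 rad/s.
Step 2 — Component impedances:
  R: Z = R = 15.2 Ω
  L: Z = jωL = j·816.8·0.00268 = 0 + j2.189 Ω
Step 3 — Series combination: Z_total = R + L = 15.2 + j2.189 Ω = 15.36∠8.2° Ω.
Step 4 — Source phasor: V = 6.61∠-30.0° V = 5.724 - j3.305 V.
Step 5 — Current: I = V / Z = 0.3383 - j0.2662 A = 0.4304∠-38.2° A.
Step 6 — Complex power: S = V·I* = 2.816 + j0.4056 VA.
Step 7 — Real power: P = Re(S) = 2.816 W.
Step 8 — Reactive power: Q = Im(S) = 0.4056 VAR.
Step 9 — Apparent power: |S| = 2.845 VA.
Step 10 — Power factor: PF = P/|S| = 0.9898 (lagging).

(a) P = 2.816 W  (b) Q = 0.4056 VAR  (c) S = 2.845 VA  (d) PF = 0.9898 (lagging)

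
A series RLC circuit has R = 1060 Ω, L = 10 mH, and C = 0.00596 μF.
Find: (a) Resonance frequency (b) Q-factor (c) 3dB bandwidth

Step 1 — Resonance: ω₀ = 1/√(LC) = 1/√(0.01·5.96e-09) = 1.295e+05 rad/s.
Step 2 — f₀ = ω₀/(2π) = 2.062e+04 Hz.
Step 3 — Series Q: Q = ω₀L/R = 1.295e+05·0.01/1060 = 1.222.
Step 4 — Bandwidth: Δω = ω₀/Q = 1.06e+05 rad/s; BW = Δω/(2π) = 1.687e+04 Hz.

(a) f₀ = 2.062e+04 Hz  (b) Q = 1.222  (c) BW = 1.687e+04 Hz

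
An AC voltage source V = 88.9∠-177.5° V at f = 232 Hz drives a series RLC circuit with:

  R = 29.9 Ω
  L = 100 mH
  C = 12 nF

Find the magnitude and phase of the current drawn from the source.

Step 1 — Angular frequency: ω = 2π·f = 2π·232 = 1458 rad/s.
Step 2 — Component impedances:
  R: Z = R = 29.9 Ω
  L: Z = jωL = j·1458·0.1 = 0 + j145.8 Ω
  C: Z = 1/(jωC) = -j/(ω·C) = 0 - j5.717e+04 Ω
Step 3 — Series combination: Z_total = R + L + C = 29.9 - j5.702e+04 Ω = 5.702e+04∠-90.0° Ω.
Step 4 — Source phasor: V = 88.9∠-177.5° V = -88.82 - j3.878 V.
Step 5 — Ohm's law: I = V / Z_total = (-88.82 - j3.878) / (29.9 - j5.702e+04) = 6.719e-05 - j0.001558 A.
Step 6 — Convert to polar: |I| = 0.001559 A, ∠I = -87.5°.

I = 0.001559∠-87.5° A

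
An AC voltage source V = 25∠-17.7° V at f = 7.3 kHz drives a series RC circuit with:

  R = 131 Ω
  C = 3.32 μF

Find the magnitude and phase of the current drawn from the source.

Step 1 — Angular frequency: ω = 2π·f = 2π·7300 = 4.587e+04 rad/s.
Step 2 — Component impedances:
  R: Z = R = 131 Ω
  C: Z = 1/(jωC) = -j/(ω·C) = 0 - j6.567 Ω
Step 3 — Series combination: Z_total = R + C = 131 - j6.567 Ω = 131.2∠-2.9° Ω.
Step 4 — Source phasor: V = 25∠-17.7° V = 23.82 - j7.601 V.
Step 5 — Ohm's law: I = V / Z_total = (23.82 - j7.601) / (131 - j6.567) = 0.1843 - j0.04879 A.
Step 6 — Convert to polar: |I| = 0.1906 A, ∠I = -14.8°.

I = 0.1906∠-14.8° A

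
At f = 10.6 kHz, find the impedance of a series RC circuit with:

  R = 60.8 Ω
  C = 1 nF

Step 1 — Angular frequency: ω = 2π·f = 2π·1.06e+04 = 6.66e+04 rad/s.
Step 2 — Component impedances:
  R: Z = R = 60.8 Ω
  C: Z = 1/(jωC) = -j/(ω·C) = 0 - j1.501e+04 Ω
Step 3 — Series combination: Z_total = R + C = 60.8 - j1.501e+04 Ω = 1.501e+04∠-89.8° Ω.

Z = 60.8 - j1.501e+04 Ω = 1.501e+04∠-89.8° Ω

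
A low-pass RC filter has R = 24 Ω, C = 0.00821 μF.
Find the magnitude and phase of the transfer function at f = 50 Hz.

Step 1 — Angular frequency: ω = 2π·50 = 314.2 rad/s.
Step 2 — Transfer function: H(jω) = 1/(1 + jωRC).
Step 3 — Denominator: 1 + jωRC = 1 + j·314.2·24·8.21e-09 = 1 + j6.19e-05.
Step 4 — H = 1 - j6.19e-05.
Step 5 — Magnitude: |H| = 1 (-0.0 dB); phase: φ = -0.0°.

|H| = 1 (-0.0 dB), φ = -0.0°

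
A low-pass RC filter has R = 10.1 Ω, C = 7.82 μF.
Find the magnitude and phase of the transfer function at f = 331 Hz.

Step 1 — Angular frequency: ω = 2π·331 = 2080 rad/s.
Step 2 — Transfer function: H(jω) = 1/(1 + jωRC).
Step 3 — Denominator: 1 + jωRC = 1 + j·2080·10.1·7.82e-06 = 1 + j0.1643.
Step 4 — H = 0.9737 - j0.1599.
Step 5 — Magnitude: |H| = 0.9868 (-0.1 dB); phase: φ = -9.3°.

|H| = 0.9868 (-0.1 dB), φ = -9.3°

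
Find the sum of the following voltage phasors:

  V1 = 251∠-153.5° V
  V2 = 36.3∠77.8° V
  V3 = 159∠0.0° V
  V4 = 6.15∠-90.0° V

Step 1 — Convert each phasor to rectangular form:
  V1 = 251·(cos(-153.5°) + j·sin(-153.5°)) = -224.6 - j112 V
  V2 = 36.3·(cos(77.8°) + j·sin(77.8°)) = 7.671 + j35.48 V
  V3 = 159·(cos(0.0°) + j·sin(0.0°)) = 159 V
  V4 = 6.15·(cos(-90.0°) + j·sin(-90.0°)) = 0 - j6.15 V
Step 2 — Sum components: V_total = -57.96 - j82.67 V.
Step 3 — Convert to polar: |V_total| = 101 V, ∠V_total = -125.0°.

V_total = 101∠-125.0° V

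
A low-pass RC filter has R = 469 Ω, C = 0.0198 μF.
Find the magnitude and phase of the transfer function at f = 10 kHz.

Step 1 — Angular frequency: ω = 2π·1e+04 = 6.283e+04 rad/s.
Step 2 — Transfer function: H(jω) = 1/(1 + jωRC).
Step 3 — Denominator: 1 + jωRC = 1 + j·6.283e+04·469·1.98e-08 = 1 + j0.5835.
Step 4 — H = 0.746 - j0.4353.
Step 5 — Magnitude: |H| = 0.8637 (-1.3 dB); phase: φ = -30.3°.

|H| = 0.8637 (-1.3 dB), φ = -30.3°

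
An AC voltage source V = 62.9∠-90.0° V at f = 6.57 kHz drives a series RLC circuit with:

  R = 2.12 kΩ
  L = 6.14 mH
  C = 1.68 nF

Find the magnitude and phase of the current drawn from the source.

Step 1 — Angular frequency: ω = 2π·f = 2π·6570 = 4.128e+04 rad/s.
Step 2 — Component impedances:
  R: Z = R = 2120 Ω
  L: Z = jωL = j·4.128e+04·0.00614 = 0 + j253.5 Ω
  C: Z = 1/(jωC) = -j/(ω·C) = 0 - j1.442e+04 Ω
Step 3 — Series combination: Z_total = R + L + C = 2120 - j1.417e+04 Ω = 1.432e+04∠-81.5° Ω.
Step 4 — Source phasor: V = 62.9∠-90.0° V = 0 - j62.9 V.
Step 5 — Ohm's law: I = V / Z_total = (0 - j62.9) / (2120 - j1.417e+04) = 0.004343 - j0.0006499 A.
Step 6 — Convert to polar: |I| = 0.004391 A, ∠I = -8.5°.

I = 0.004391∠-8.5° A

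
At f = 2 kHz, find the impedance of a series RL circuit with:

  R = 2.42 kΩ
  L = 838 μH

Step 1 — Angular frequency: ω = 2π·f = 2π·2000 = 1.257e+04 rad/s.
Step 2 — Component impedances:
  R: Z = R = 2420 Ω
  L: Z = jωL = j·1.257e+04·0.000838 = 0 + j10.53 Ω
Step 3 — Series combination: Z_total = R + L = 2420 + j10.53 Ω = 2420∠0.2° Ω.

Z = 2420 + j10.53 Ω = 2420∠0.2° Ω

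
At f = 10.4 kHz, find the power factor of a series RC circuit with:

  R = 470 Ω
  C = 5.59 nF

Step 1 — Angular frequency: ω = 2π·f = 2π·1.04e+04 = 6.535e+04 rad/s.
Step 2 — Component impedances:
  R: Z = R = 470 Ω
  C: Z = 1/(jωC) = -j/(ω·C) = 0 - j2738 Ω
Step 3 — Series combination: Z_total = R + C = 470 - j2738 Ω = 2778∠-80.3° Ω.
Step 4 — Power factor: PF = cos(φ) = Re(Z)/|Z| = 470/2778 = 0.1692.
Step 5 — Type: Im(Z) = -2738 ⇒ leading (phase φ = -80.3°).

PF = 0.1692 (leading, φ = -80.3°)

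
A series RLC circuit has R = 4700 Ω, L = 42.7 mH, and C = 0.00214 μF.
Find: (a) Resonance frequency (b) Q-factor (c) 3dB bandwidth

Step 1 — Resonance: ω₀ = 1/√(LC) = 1/√(0.0427·2.14e-09) = 1.046e+05 rad/s.
Step 2 — f₀ = ω₀/(2π) = 1.665e+04 Hz.
Step 3 — Series Q: Q = ω₀L/R = 1.046e+05·0.0427/4700 = 0.9504.
Step 4 — Bandwidth: Δω = ω₀/Q = 1.101e+05 rad/s; BW = Δω/(2π) = 1.752e+04 Hz.

(a) f₀ = 1.665e+04 Hz  (b) Q = 0.9504  (c) BW = 1.752e+04 Hz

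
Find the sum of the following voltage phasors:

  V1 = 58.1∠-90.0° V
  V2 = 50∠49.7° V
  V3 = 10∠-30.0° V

Step 1 — Convert each phasor to rectangular form:
  V1 = 58.1·(cos(-90.0°) + j·sin(-90.0°)) = 0 - j58.1 V
  V2 = 50·(cos(49.7°) + j·sin(49.7°)) = 32.34 + j38.13 V
  V3 = 10·(cos(-30.0°) + j·sin(-30.0°)) = 8.66 - j5 V
Step 2 — Sum components: V_total = 41 - j24.97 V.
Step 3 — Convert to polar: |V_total| = 48 V, ∠V_total = -31.3°.

V_total = 48∠-31.3° V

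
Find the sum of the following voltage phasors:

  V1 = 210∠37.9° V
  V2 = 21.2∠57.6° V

Step 1 — Convert each phasor to rectangular form:
  V1 = 210·(cos(37.9°) + j·sin(37.9°)) = 165.7 + j129 V
  V2 = 21.2·(cos(57.6°) + j·sin(57.6°)) = 11.36 + j17.9 V
Step 2 — Sum components: V_total = 177.1 + j146.9 V.
Step 3 — Convert to polar: |V_total| = 230.1 V, ∠V_total = 39.7°.

V_total = 230.1∠39.7° V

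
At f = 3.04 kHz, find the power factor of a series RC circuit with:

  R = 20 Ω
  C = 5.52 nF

Step 1 — Angular frequency: ω = 2π·f = 2π·3040 = 1.91e+04 rad/s.
Step 2 — Component impedances:
  R: Z = R = 20 Ω
  C: Z = 1/(jωC) = -j/(ω·C) = 0 - j9484 Ω
Step 3 — Series combination: Z_total = R + C = 20 - j9484 Ω = 9484∠-89.9° Ω.
Step 4 — Power factor: PF = cos(φ) = Re(Z)/|Z| = 20/9484 = 0.002109.
Step 5 — Type: Im(Z) = -9484 ⇒ leading (phase φ = -89.9°).

PF = 0.002109 (leading, φ = -89.9°)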